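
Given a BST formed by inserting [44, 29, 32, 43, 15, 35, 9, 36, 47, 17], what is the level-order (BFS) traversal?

Tree insertion order: [44, 29, 32, 43, 15, 35, 9, 36, 47, 17]
Tree (level-order array): [44, 29, 47, 15, 32, None, None, 9, 17, None, 43, None, None, None, None, 35, None, None, 36]
BFS from the root, enqueuing left then right child of each popped node:
  queue [44] -> pop 44, enqueue [29, 47], visited so far: [44]
  queue [29, 47] -> pop 29, enqueue [15, 32], visited so far: [44, 29]
  queue [47, 15, 32] -> pop 47, enqueue [none], visited so far: [44, 29, 47]
  queue [15, 32] -> pop 15, enqueue [9, 17], visited so far: [44, 29, 47, 15]
  queue [32, 9, 17] -> pop 32, enqueue [43], visited so far: [44, 29, 47, 15, 32]
  queue [9, 17, 43] -> pop 9, enqueue [none], visited so far: [44, 29, 47, 15, 32, 9]
  queue [17, 43] -> pop 17, enqueue [none], visited so far: [44, 29, 47, 15, 32, 9, 17]
  queue [43] -> pop 43, enqueue [35], visited so far: [44, 29, 47, 15, 32, 9, 17, 43]
  queue [35] -> pop 35, enqueue [36], visited so far: [44, 29, 47, 15, 32, 9, 17, 43, 35]
  queue [36] -> pop 36, enqueue [none], visited so far: [44, 29, 47, 15, 32, 9, 17, 43, 35, 36]
Result: [44, 29, 47, 15, 32, 9, 17, 43, 35, 36]


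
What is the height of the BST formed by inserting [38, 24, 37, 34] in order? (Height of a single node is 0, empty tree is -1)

Insertion order: [38, 24, 37, 34]
Tree (level-order array): [38, 24, None, None, 37, 34]
Compute height bottom-up (empty subtree = -1):
  height(34) = 1 + max(-1, -1) = 0
  height(37) = 1 + max(0, -1) = 1
  height(24) = 1 + max(-1, 1) = 2
  height(38) = 1 + max(2, -1) = 3
Height = 3


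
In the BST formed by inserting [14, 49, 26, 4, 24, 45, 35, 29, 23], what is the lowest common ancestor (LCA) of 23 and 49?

Tree insertion order: [14, 49, 26, 4, 24, 45, 35, 29, 23]
Tree (level-order array): [14, 4, 49, None, None, 26, None, 24, 45, 23, None, 35, None, None, None, 29]
In a BST, the LCA of p=23, q=49 is the first node v on the
root-to-leaf path with p <= v <= q (go left if both < v, right if both > v).
Walk from root:
  at 14: both 23 and 49 > 14, go right
  at 49: 23 <= 49 <= 49, this is the LCA
LCA = 49


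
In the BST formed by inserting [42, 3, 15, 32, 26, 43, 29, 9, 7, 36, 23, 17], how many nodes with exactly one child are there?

Tree built from: [42, 3, 15, 32, 26, 43, 29, 9, 7, 36, 23, 17]
Tree (level-order array): [42, 3, 43, None, 15, None, None, 9, 32, 7, None, 26, 36, None, None, 23, 29, None, None, 17]
Rule: These are nodes with exactly 1 non-null child.
Per-node child counts:
  node 42: 2 child(ren)
  node 3: 1 child(ren)
  node 15: 2 child(ren)
  node 9: 1 child(ren)
  node 7: 0 child(ren)
  node 32: 2 child(ren)
  node 26: 2 child(ren)
  node 23: 1 child(ren)
  node 17: 0 child(ren)
  node 29: 0 child(ren)
  node 36: 0 child(ren)
  node 43: 0 child(ren)
Matching nodes: [3, 9, 23]
Count of nodes with exactly one child: 3


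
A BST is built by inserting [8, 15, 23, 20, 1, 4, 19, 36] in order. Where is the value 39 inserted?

Starting tree (level order): [8, 1, 15, None, 4, None, 23, None, None, 20, 36, 19]
Insertion path: 8 -> 15 -> 23 -> 36
Result: insert 39 as right child of 36
Final tree (level order): [8, 1, 15, None, 4, None, 23, None, None, 20, 36, 19, None, None, 39]


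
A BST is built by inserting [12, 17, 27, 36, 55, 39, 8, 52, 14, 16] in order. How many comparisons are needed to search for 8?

Search path for 8: 12 -> 8
Found: True
Comparisons: 2


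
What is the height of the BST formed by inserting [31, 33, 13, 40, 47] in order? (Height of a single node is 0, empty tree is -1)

Insertion order: [31, 33, 13, 40, 47]
Tree (level-order array): [31, 13, 33, None, None, None, 40, None, 47]
Compute height bottom-up (empty subtree = -1):
  height(13) = 1 + max(-1, -1) = 0
  height(47) = 1 + max(-1, -1) = 0
  height(40) = 1 + max(-1, 0) = 1
  height(33) = 1 + max(-1, 1) = 2
  height(31) = 1 + max(0, 2) = 3
Height = 3


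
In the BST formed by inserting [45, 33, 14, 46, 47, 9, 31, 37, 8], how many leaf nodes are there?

Tree built from: [45, 33, 14, 46, 47, 9, 31, 37, 8]
Tree (level-order array): [45, 33, 46, 14, 37, None, 47, 9, 31, None, None, None, None, 8]
Rule: A leaf has 0 children.
Per-node child counts:
  node 45: 2 child(ren)
  node 33: 2 child(ren)
  node 14: 2 child(ren)
  node 9: 1 child(ren)
  node 8: 0 child(ren)
  node 31: 0 child(ren)
  node 37: 0 child(ren)
  node 46: 1 child(ren)
  node 47: 0 child(ren)
Matching nodes: [8, 31, 37, 47]
Count of leaf nodes: 4


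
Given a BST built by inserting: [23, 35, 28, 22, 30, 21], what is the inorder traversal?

Tree insertion order: [23, 35, 28, 22, 30, 21]
Tree (level-order array): [23, 22, 35, 21, None, 28, None, None, None, None, 30]
Inorder traversal: [21, 22, 23, 28, 30, 35]


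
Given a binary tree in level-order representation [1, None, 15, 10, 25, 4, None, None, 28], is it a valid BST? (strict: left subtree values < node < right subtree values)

Level-order array: [1, None, 15, 10, 25, 4, None, None, 28]
Validate using subtree bounds (lo, hi): at each node, require lo < value < hi,
then recurse left with hi=value and right with lo=value.
Preorder trace (stopping at first violation):
  at node 1 with bounds (-inf, +inf): OK
  at node 15 with bounds (1, +inf): OK
  at node 10 with bounds (1, 15): OK
  at node 4 with bounds (1, 10): OK
  at node 25 with bounds (15, +inf): OK
  at node 28 with bounds (25, +inf): OK
No violation found at any node.
Result: Valid BST


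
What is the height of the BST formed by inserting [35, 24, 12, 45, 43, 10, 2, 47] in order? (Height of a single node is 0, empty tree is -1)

Insertion order: [35, 24, 12, 45, 43, 10, 2, 47]
Tree (level-order array): [35, 24, 45, 12, None, 43, 47, 10, None, None, None, None, None, 2]
Compute height bottom-up (empty subtree = -1):
  height(2) = 1 + max(-1, -1) = 0
  height(10) = 1 + max(0, -1) = 1
  height(12) = 1 + max(1, -1) = 2
  height(24) = 1 + max(2, -1) = 3
  height(43) = 1 + max(-1, -1) = 0
  height(47) = 1 + max(-1, -1) = 0
  height(45) = 1 + max(0, 0) = 1
  height(35) = 1 + max(3, 1) = 4
Height = 4


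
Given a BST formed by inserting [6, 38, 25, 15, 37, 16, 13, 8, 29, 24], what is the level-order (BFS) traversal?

Tree insertion order: [6, 38, 25, 15, 37, 16, 13, 8, 29, 24]
Tree (level-order array): [6, None, 38, 25, None, 15, 37, 13, 16, 29, None, 8, None, None, 24]
BFS from the root, enqueuing left then right child of each popped node:
  queue [6] -> pop 6, enqueue [38], visited so far: [6]
  queue [38] -> pop 38, enqueue [25], visited so far: [6, 38]
  queue [25] -> pop 25, enqueue [15, 37], visited so far: [6, 38, 25]
  queue [15, 37] -> pop 15, enqueue [13, 16], visited so far: [6, 38, 25, 15]
  queue [37, 13, 16] -> pop 37, enqueue [29], visited so far: [6, 38, 25, 15, 37]
  queue [13, 16, 29] -> pop 13, enqueue [8], visited so far: [6, 38, 25, 15, 37, 13]
  queue [16, 29, 8] -> pop 16, enqueue [24], visited so far: [6, 38, 25, 15, 37, 13, 16]
  queue [29, 8, 24] -> pop 29, enqueue [none], visited so far: [6, 38, 25, 15, 37, 13, 16, 29]
  queue [8, 24] -> pop 8, enqueue [none], visited so far: [6, 38, 25, 15, 37, 13, 16, 29, 8]
  queue [24] -> pop 24, enqueue [none], visited so far: [6, 38, 25, 15, 37, 13, 16, 29, 8, 24]
Result: [6, 38, 25, 15, 37, 13, 16, 29, 8, 24]


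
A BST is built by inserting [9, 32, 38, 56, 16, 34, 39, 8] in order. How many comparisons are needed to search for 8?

Search path for 8: 9 -> 8
Found: True
Comparisons: 2


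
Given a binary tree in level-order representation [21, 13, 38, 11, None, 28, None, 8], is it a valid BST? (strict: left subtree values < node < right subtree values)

Level-order array: [21, 13, 38, 11, None, 28, None, 8]
Validate using subtree bounds (lo, hi): at each node, require lo < value < hi,
then recurse left with hi=value and right with lo=value.
Preorder trace (stopping at first violation):
  at node 21 with bounds (-inf, +inf): OK
  at node 13 with bounds (-inf, 21): OK
  at node 11 with bounds (-inf, 13): OK
  at node 8 with bounds (-inf, 11): OK
  at node 38 with bounds (21, +inf): OK
  at node 28 with bounds (21, 38): OK
No violation found at any node.
Result: Valid BST


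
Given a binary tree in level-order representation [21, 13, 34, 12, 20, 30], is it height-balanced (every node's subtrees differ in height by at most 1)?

Tree (level-order array): [21, 13, 34, 12, 20, 30]
Definition: a tree is height-balanced if, at every node, |h(left) - h(right)| <= 1 (empty subtree has height -1).
Bottom-up per-node check:
  node 12: h_left=-1, h_right=-1, diff=0 [OK], height=0
  node 20: h_left=-1, h_right=-1, diff=0 [OK], height=0
  node 13: h_left=0, h_right=0, diff=0 [OK], height=1
  node 30: h_left=-1, h_right=-1, diff=0 [OK], height=0
  node 34: h_left=0, h_right=-1, diff=1 [OK], height=1
  node 21: h_left=1, h_right=1, diff=0 [OK], height=2
All nodes satisfy the balance condition.
Result: Balanced


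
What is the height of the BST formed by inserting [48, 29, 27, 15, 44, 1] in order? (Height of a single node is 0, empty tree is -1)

Insertion order: [48, 29, 27, 15, 44, 1]
Tree (level-order array): [48, 29, None, 27, 44, 15, None, None, None, 1]
Compute height bottom-up (empty subtree = -1):
  height(1) = 1 + max(-1, -1) = 0
  height(15) = 1 + max(0, -1) = 1
  height(27) = 1 + max(1, -1) = 2
  height(44) = 1 + max(-1, -1) = 0
  height(29) = 1 + max(2, 0) = 3
  height(48) = 1 + max(3, -1) = 4
Height = 4


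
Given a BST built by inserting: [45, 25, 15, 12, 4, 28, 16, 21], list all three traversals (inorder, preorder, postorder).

Tree insertion order: [45, 25, 15, 12, 4, 28, 16, 21]
Tree (level-order array): [45, 25, None, 15, 28, 12, 16, None, None, 4, None, None, 21]
Inorder (L, root, R): [4, 12, 15, 16, 21, 25, 28, 45]
Preorder (root, L, R): [45, 25, 15, 12, 4, 16, 21, 28]
Postorder (L, R, root): [4, 12, 21, 16, 15, 28, 25, 45]


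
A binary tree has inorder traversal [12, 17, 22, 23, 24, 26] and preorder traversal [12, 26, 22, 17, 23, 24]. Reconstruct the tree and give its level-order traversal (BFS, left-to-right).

Inorder:  [12, 17, 22, 23, 24, 26]
Preorder: [12, 26, 22, 17, 23, 24]
Algorithm: preorder visits root first, so consume preorder in order;
for each root, split the current inorder slice at that value into
left-subtree inorder and right-subtree inorder, then recurse.
Recursive splits:
  root=12; inorder splits into left=[], right=[17, 22, 23, 24, 26]
  root=26; inorder splits into left=[17, 22, 23, 24], right=[]
  root=22; inorder splits into left=[17], right=[23, 24]
  root=17; inorder splits into left=[], right=[]
  root=23; inorder splits into left=[], right=[24]
  root=24; inorder splits into left=[], right=[]
Reconstructed level-order: [12, 26, 22, 17, 23, 24]


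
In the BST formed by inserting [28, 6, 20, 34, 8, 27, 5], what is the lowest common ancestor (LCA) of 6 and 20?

Tree insertion order: [28, 6, 20, 34, 8, 27, 5]
Tree (level-order array): [28, 6, 34, 5, 20, None, None, None, None, 8, 27]
In a BST, the LCA of p=6, q=20 is the first node v on the
root-to-leaf path with p <= v <= q (go left if both < v, right if both > v).
Walk from root:
  at 28: both 6 and 20 < 28, go left
  at 6: 6 <= 6 <= 20, this is the LCA
LCA = 6


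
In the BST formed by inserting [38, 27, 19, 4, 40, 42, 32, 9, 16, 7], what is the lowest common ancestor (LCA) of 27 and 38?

Tree insertion order: [38, 27, 19, 4, 40, 42, 32, 9, 16, 7]
Tree (level-order array): [38, 27, 40, 19, 32, None, 42, 4, None, None, None, None, None, None, 9, 7, 16]
In a BST, the LCA of p=27, q=38 is the first node v on the
root-to-leaf path with p <= v <= q (go left if both < v, right if both > v).
Walk from root:
  at 38: 27 <= 38 <= 38, this is the LCA
LCA = 38


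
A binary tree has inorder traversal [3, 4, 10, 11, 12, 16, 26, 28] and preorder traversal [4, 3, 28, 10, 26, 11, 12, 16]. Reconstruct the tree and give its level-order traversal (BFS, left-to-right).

Inorder:  [3, 4, 10, 11, 12, 16, 26, 28]
Preorder: [4, 3, 28, 10, 26, 11, 12, 16]
Algorithm: preorder visits root first, so consume preorder in order;
for each root, split the current inorder slice at that value into
left-subtree inorder and right-subtree inorder, then recurse.
Recursive splits:
  root=4; inorder splits into left=[3], right=[10, 11, 12, 16, 26, 28]
  root=3; inorder splits into left=[], right=[]
  root=28; inorder splits into left=[10, 11, 12, 16, 26], right=[]
  root=10; inorder splits into left=[], right=[11, 12, 16, 26]
  root=26; inorder splits into left=[11, 12, 16], right=[]
  root=11; inorder splits into left=[], right=[12, 16]
  root=12; inorder splits into left=[], right=[16]
  root=16; inorder splits into left=[], right=[]
Reconstructed level-order: [4, 3, 28, 10, 26, 11, 12, 16]


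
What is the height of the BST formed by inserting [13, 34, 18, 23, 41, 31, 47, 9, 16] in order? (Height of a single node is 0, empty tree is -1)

Insertion order: [13, 34, 18, 23, 41, 31, 47, 9, 16]
Tree (level-order array): [13, 9, 34, None, None, 18, 41, 16, 23, None, 47, None, None, None, 31]
Compute height bottom-up (empty subtree = -1):
  height(9) = 1 + max(-1, -1) = 0
  height(16) = 1 + max(-1, -1) = 0
  height(31) = 1 + max(-1, -1) = 0
  height(23) = 1 + max(-1, 0) = 1
  height(18) = 1 + max(0, 1) = 2
  height(47) = 1 + max(-1, -1) = 0
  height(41) = 1 + max(-1, 0) = 1
  height(34) = 1 + max(2, 1) = 3
  height(13) = 1 + max(0, 3) = 4
Height = 4


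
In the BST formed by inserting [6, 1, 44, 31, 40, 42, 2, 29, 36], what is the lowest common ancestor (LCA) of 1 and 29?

Tree insertion order: [6, 1, 44, 31, 40, 42, 2, 29, 36]
Tree (level-order array): [6, 1, 44, None, 2, 31, None, None, None, 29, 40, None, None, 36, 42]
In a BST, the LCA of p=1, q=29 is the first node v on the
root-to-leaf path with p <= v <= q (go left if both < v, right if both > v).
Walk from root:
  at 6: 1 <= 6 <= 29, this is the LCA
LCA = 6


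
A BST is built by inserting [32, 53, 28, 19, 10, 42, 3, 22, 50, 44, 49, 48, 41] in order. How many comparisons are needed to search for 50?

Search path for 50: 32 -> 53 -> 42 -> 50
Found: True
Comparisons: 4


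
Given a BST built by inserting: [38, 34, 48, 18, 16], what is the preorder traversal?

Tree insertion order: [38, 34, 48, 18, 16]
Tree (level-order array): [38, 34, 48, 18, None, None, None, 16]
Preorder traversal: [38, 34, 18, 16, 48]


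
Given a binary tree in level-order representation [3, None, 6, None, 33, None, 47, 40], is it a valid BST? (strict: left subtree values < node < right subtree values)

Level-order array: [3, None, 6, None, 33, None, 47, 40]
Validate using subtree bounds (lo, hi): at each node, require lo < value < hi,
then recurse left with hi=value and right with lo=value.
Preorder trace (stopping at first violation):
  at node 3 with bounds (-inf, +inf): OK
  at node 6 with bounds (3, +inf): OK
  at node 33 with bounds (6, +inf): OK
  at node 47 with bounds (33, +inf): OK
  at node 40 with bounds (33, 47): OK
No violation found at any node.
Result: Valid BST


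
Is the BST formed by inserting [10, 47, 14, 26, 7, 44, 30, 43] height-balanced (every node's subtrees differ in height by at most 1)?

Tree (level-order array): [10, 7, 47, None, None, 14, None, None, 26, None, 44, 30, None, None, 43]
Definition: a tree is height-balanced if, at every node, |h(left) - h(right)| <= 1 (empty subtree has height -1).
Bottom-up per-node check:
  node 7: h_left=-1, h_right=-1, diff=0 [OK], height=0
  node 43: h_left=-1, h_right=-1, diff=0 [OK], height=0
  node 30: h_left=-1, h_right=0, diff=1 [OK], height=1
  node 44: h_left=1, h_right=-1, diff=2 [FAIL (|1--1|=2 > 1)], height=2
  node 26: h_left=-1, h_right=2, diff=3 [FAIL (|-1-2|=3 > 1)], height=3
  node 14: h_left=-1, h_right=3, diff=4 [FAIL (|-1-3|=4 > 1)], height=4
  node 47: h_left=4, h_right=-1, diff=5 [FAIL (|4--1|=5 > 1)], height=5
  node 10: h_left=0, h_right=5, diff=5 [FAIL (|0-5|=5 > 1)], height=6
Node 44 violates the condition: |1 - -1| = 2 > 1.
Result: Not balanced


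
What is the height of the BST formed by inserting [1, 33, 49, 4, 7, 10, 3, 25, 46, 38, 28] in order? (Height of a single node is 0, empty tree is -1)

Insertion order: [1, 33, 49, 4, 7, 10, 3, 25, 46, 38, 28]
Tree (level-order array): [1, None, 33, 4, 49, 3, 7, 46, None, None, None, None, 10, 38, None, None, 25, None, None, None, 28]
Compute height bottom-up (empty subtree = -1):
  height(3) = 1 + max(-1, -1) = 0
  height(28) = 1 + max(-1, -1) = 0
  height(25) = 1 + max(-1, 0) = 1
  height(10) = 1 + max(-1, 1) = 2
  height(7) = 1 + max(-1, 2) = 3
  height(4) = 1 + max(0, 3) = 4
  height(38) = 1 + max(-1, -1) = 0
  height(46) = 1 + max(0, -1) = 1
  height(49) = 1 + max(1, -1) = 2
  height(33) = 1 + max(4, 2) = 5
  height(1) = 1 + max(-1, 5) = 6
Height = 6


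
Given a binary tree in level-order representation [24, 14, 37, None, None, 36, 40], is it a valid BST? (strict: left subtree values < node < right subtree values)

Level-order array: [24, 14, 37, None, None, 36, 40]
Validate using subtree bounds (lo, hi): at each node, require lo < value < hi,
then recurse left with hi=value and right with lo=value.
Preorder trace (stopping at first violation):
  at node 24 with bounds (-inf, +inf): OK
  at node 14 with bounds (-inf, 24): OK
  at node 37 with bounds (24, +inf): OK
  at node 36 with bounds (24, 37): OK
  at node 40 with bounds (37, +inf): OK
No violation found at any node.
Result: Valid BST


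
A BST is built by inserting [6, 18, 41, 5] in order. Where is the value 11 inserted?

Starting tree (level order): [6, 5, 18, None, None, None, 41]
Insertion path: 6 -> 18
Result: insert 11 as left child of 18
Final tree (level order): [6, 5, 18, None, None, 11, 41]


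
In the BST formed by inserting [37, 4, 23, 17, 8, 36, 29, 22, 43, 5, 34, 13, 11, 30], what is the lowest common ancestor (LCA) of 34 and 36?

Tree insertion order: [37, 4, 23, 17, 8, 36, 29, 22, 43, 5, 34, 13, 11, 30]
Tree (level-order array): [37, 4, 43, None, 23, None, None, 17, 36, 8, 22, 29, None, 5, 13, None, None, None, 34, None, None, 11, None, 30]
In a BST, the LCA of p=34, q=36 is the first node v on the
root-to-leaf path with p <= v <= q (go left if both < v, right if both > v).
Walk from root:
  at 37: both 34 and 36 < 37, go left
  at 4: both 34 and 36 > 4, go right
  at 23: both 34 and 36 > 23, go right
  at 36: 34 <= 36 <= 36, this is the LCA
LCA = 36


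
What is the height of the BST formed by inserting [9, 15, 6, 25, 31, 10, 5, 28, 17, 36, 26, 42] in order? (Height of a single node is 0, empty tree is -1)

Insertion order: [9, 15, 6, 25, 31, 10, 5, 28, 17, 36, 26, 42]
Tree (level-order array): [9, 6, 15, 5, None, 10, 25, None, None, None, None, 17, 31, None, None, 28, 36, 26, None, None, 42]
Compute height bottom-up (empty subtree = -1):
  height(5) = 1 + max(-1, -1) = 0
  height(6) = 1 + max(0, -1) = 1
  height(10) = 1 + max(-1, -1) = 0
  height(17) = 1 + max(-1, -1) = 0
  height(26) = 1 + max(-1, -1) = 0
  height(28) = 1 + max(0, -1) = 1
  height(42) = 1 + max(-1, -1) = 0
  height(36) = 1 + max(-1, 0) = 1
  height(31) = 1 + max(1, 1) = 2
  height(25) = 1 + max(0, 2) = 3
  height(15) = 1 + max(0, 3) = 4
  height(9) = 1 + max(1, 4) = 5
Height = 5


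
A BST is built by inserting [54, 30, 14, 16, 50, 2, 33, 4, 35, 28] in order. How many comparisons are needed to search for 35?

Search path for 35: 54 -> 30 -> 50 -> 33 -> 35
Found: True
Comparisons: 5


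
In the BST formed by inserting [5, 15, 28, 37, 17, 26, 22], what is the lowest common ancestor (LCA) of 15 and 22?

Tree insertion order: [5, 15, 28, 37, 17, 26, 22]
Tree (level-order array): [5, None, 15, None, 28, 17, 37, None, 26, None, None, 22]
In a BST, the LCA of p=15, q=22 is the first node v on the
root-to-leaf path with p <= v <= q (go left if both < v, right if both > v).
Walk from root:
  at 5: both 15 and 22 > 5, go right
  at 15: 15 <= 15 <= 22, this is the LCA
LCA = 15


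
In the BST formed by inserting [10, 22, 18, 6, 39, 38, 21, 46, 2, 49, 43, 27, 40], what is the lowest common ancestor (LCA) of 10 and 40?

Tree insertion order: [10, 22, 18, 6, 39, 38, 21, 46, 2, 49, 43, 27, 40]
Tree (level-order array): [10, 6, 22, 2, None, 18, 39, None, None, None, 21, 38, 46, None, None, 27, None, 43, 49, None, None, 40]
In a BST, the LCA of p=10, q=40 is the first node v on the
root-to-leaf path with p <= v <= q (go left if both < v, right if both > v).
Walk from root:
  at 10: 10 <= 10 <= 40, this is the LCA
LCA = 10


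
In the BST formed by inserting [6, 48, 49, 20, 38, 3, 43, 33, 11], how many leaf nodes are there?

Tree built from: [6, 48, 49, 20, 38, 3, 43, 33, 11]
Tree (level-order array): [6, 3, 48, None, None, 20, 49, 11, 38, None, None, None, None, 33, 43]
Rule: A leaf has 0 children.
Per-node child counts:
  node 6: 2 child(ren)
  node 3: 0 child(ren)
  node 48: 2 child(ren)
  node 20: 2 child(ren)
  node 11: 0 child(ren)
  node 38: 2 child(ren)
  node 33: 0 child(ren)
  node 43: 0 child(ren)
  node 49: 0 child(ren)
Matching nodes: [3, 11, 33, 43, 49]
Count of leaf nodes: 5


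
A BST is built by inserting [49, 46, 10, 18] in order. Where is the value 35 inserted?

Starting tree (level order): [49, 46, None, 10, None, None, 18]
Insertion path: 49 -> 46 -> 10 -> 18
Result: insert 35 as right child of 18
Final tree (level order): [49, 46, None, 10, None, None, 18, None, 35]


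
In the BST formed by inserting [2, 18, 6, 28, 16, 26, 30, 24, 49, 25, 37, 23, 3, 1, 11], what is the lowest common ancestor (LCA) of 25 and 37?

Tree insertion order: [2, 18, 6, 28, 16, 26, 30, 24, 49, 25, 37, 23, 3, 1, 11]
Tree (level-order array): [2, 1, 18, None, None, 6, 28, 3, 16, 26, 30, None, None, 11, None, 24, None, None, 49, None, None, 23, 25, 37]
In a BST, the LCA of p=25, q=37 is the first node v on the
root-to-leaf path with p <= v <= q (go left if both < v, right if both > v).
Walk from root:
  at 2: both 25 and 37 > 2, go right
  at 18: both 25 and 37 > 18, go right
  at 28: 25 <= 28 <= 37, this is the LCA
LCA = 28


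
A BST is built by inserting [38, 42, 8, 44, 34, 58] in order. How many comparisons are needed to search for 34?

Search path for 34: 38 -> 8 -> 34
Found: True
Comparisons: 3


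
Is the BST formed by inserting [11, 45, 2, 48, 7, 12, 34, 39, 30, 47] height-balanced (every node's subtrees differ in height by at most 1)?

Tree (level-order array): [11, 2, 45, None, 7, 12, 48, None, None, None, 34, 47, None, 30, 39]
Definition: a tree is height-balanced if, at every node, |h(left) - h(right)| <= 1 (empty subtree has height -1).
Bottom-up per-node check:
  node 7: h_left=-1, h_right=-1, diff=0 [OK], height=0
  node 2: h_left=-1, h_right=0, diff=1 [OK], height=1
  node 30: h_left=-1, h_right=-1, diff=0 [OK], height=0
  node 39: h_left=-1, h_right=-1, diff=0 [OK], height=0
  node 34: h_left=0, h_right=0, diff=0 [OK], height=1
  node 12: h_left=-1, h_right=1, diff=2 [FAIL (|-1-1|=2 > 1)], height=2
  node 47: h_left=-1, h_right=-1, diff=0 [OK], height=0
  node 48: h_left=0, h_right=-1, diff=1 [OK], height=1
  node 45: h_left=2, h_right=1, diff=1 [OK], height=3
  node 11: h_left=1, h_right=3, diff=2 [FAIL (|1-3|=2 > 1)], height=4
Node 12 violates the condition: |-1 - 1| = 2 > 1.
Result: Not balanced


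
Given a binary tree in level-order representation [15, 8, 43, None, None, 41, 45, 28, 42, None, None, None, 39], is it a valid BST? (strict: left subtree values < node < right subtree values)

Level-order array: [15, 8, 43, None, None, 41, 45, 28, 42, None, None, None, 39]
Validate using subtree bounds (lo, hi): at each node, require lo < value < hi,
then recurse left with hi=value and right with lo=value.
Preorder trace (stopping at first violation):
  at node 15 with bounds (-inf, +inf): OK
  at node 8 with bounds (-inf, 15): OK
  at node 43 with bounds (15, +inf): OK
  at node 41 with bounds (15, 43): OK
  at node 28 with bounds (15, 41): OK
  at node 39 with bounds (28, 41): OK
  at node 42 with bounds (41, 43): OK
  at node 45 with bounds (43, +inf): OK
No violation found at any node.
Result: Valid BST


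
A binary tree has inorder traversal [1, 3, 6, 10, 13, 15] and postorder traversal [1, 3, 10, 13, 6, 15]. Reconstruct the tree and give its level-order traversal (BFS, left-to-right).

Inorder:   [1, 3, 6, 10, 13, 15]
Postorder: [1, 3, 10, 13, 6, 15]
Algorithm: postorder visits root last, so walk postorder right-to-left;
each value is the root of the current inorder slice — split it at that
value, recurse on the right subtree first, then the left.
Recursive splits:
  root=15; inorder splits into left=[1, 3, 6, 10, 13], right=[]
  root=6; inorder splits into left=[1, 3], right=[10, 13]
  root=13; inorder splits into left=[10], right=[]
  root=10; inorder splits into left=[], right=[]
  root=3; inorder splits into left=[1], right=[]
  root=1; inorder splits into left=[], right=[]
Reconstructed level-order: [15, 6, 3, 13, 1, 10]


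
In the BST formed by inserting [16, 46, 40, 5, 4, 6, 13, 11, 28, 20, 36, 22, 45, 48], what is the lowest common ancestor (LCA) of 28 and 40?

Tree insertion order: [16, 46, 40, 5, 4, 6, 13, 11, 28, 20, 36, 22, 45, 48]
Tree (level-order array): [16, 5, 46, 4, 6, 40, 48, None, None, None, 13, 28, 45, None, None, 11, None, 20, 36, None, None, None, None, None, 22]
In a BST, the LCA of p=28, q=40 is the first node v on the
root-to-leaf path with p <= v <= q (go left if both < v, right if both > v).
Walk from root:
  at 16: both 28 and 40 > 16, go right
  at 46: both 28 and 40 < 46, go left
  at 40: 28 <= 40 <= 40, this is the LCA
LCA = 40


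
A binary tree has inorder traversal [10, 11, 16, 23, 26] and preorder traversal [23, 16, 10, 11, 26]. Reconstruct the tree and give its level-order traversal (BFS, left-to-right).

Inorder:  [10, 11, 16, 23, 26]
Preorder: [23, 16, 10, 11, 26]
Algorithm: preorder visits root first, so consume preorder in order;
for each root, split the current inorder slice at that value into
left-subtree inorder and right-subtree inorder, then recurse.
Recursive splits:
  root=23; inorder splits into left=[10, 11, 16], right=[26]
  root=16; inorder splits into left=[10, 11], right=[]
  root=10; inorder splits into left=[], right=[11]
  root=11; inorder splits into left=[], right=[]
  root=26; inorder splits into left=[], right=[]
Reconstructed level-order: [23, 16, 26, 10, 11]


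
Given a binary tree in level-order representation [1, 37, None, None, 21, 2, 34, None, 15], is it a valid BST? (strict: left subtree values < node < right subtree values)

Level-order array: [1, 37, None, None, 21, 2, 34, None, 15]
Validate using subtree bounds (lo, hi): at each node, require lo < value < hi,
then recurse left with hi=value and right with lo=value.
Preorder trace (stopping at first violation):
  at node 1 with bounds (-inf, +inf): OK
  at node 37 with bounds (-inf, 1): VIOLATION
Node 37 violates its bound: not (-inf < 37 < 1).
Result: Not a valid BST


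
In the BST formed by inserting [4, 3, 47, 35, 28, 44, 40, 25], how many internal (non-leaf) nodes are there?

Tree built from: [4, 3, 47, 35, 28, 44, 40, 25]
Tree (level-order array): [4, 3, 47, None, None, 35, None, 28, 44, 25, None, 40]
Rule: An internal node has at least one child.
Per-node child counts:
  node 4: 2 child(ren)
  node 3: 0 child(ren)
  node 47: 1 child(ren)
  node 35: 2 child(ren)
  node 28: 1 child(ren)
  node 25: 0 child(ren)
  node 44: 1 child(ren)
  node 40: 0 child(ren)
Matching nodes: [4, 47, 35, 28, 44]
Count of internal (non-leaf) nodes: 5


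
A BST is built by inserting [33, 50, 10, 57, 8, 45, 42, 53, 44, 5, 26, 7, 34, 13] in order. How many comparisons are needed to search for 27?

Search path for 27: 33 -> 10 -> 26
Found: False
Comparisons: 3


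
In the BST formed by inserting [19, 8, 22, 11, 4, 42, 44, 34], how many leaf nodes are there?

Tree built from: [19, 8, 22, 11, 4, 42, 44, 34]
Tree (level-order array): [19, 8, 22, 4, 11, None, 42, None, None, None, None, 34, 44]
Rule: A leaf has 0 children.
Per-node child counts:
  node 19: 2 child(ren)
  node 8: 2 child(ren)
  node 4: 0 child(ren)
  node 11: 0 child(ren)
  node 22: 1 child(ren)
  node 42: 2 child(ren)
  node 34: 0 child(ren)
  node 44: 0 child(ren)
Matching nodes: [4, 11, 34, 44]
Count of leaf nodes: 4


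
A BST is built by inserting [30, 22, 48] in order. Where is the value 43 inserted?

Starting tree (level order): [30, 22, 48]
Insertion path: 30 -> 48
Result: insert 43 as left child of 48
Final tree (level order): [30, 22, 48, None, None, 43]


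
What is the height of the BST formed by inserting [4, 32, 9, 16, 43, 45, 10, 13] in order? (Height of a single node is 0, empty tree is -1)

Insertion order: [4, 32, 9, 16, 43, 45, 10, 13]
Tree (level-order array): [4, None, 32, 9, 43, None, 16, None, 45, 10, None, None, None, None, 13]
Compute height bottom-up (empty subtree = -1):
  height(13) = 1 + max(-1, -1) = 0
  height(10) = 1 + max(-1, 0) = 1
  height(16) = 1 + max(1, -1) = 2
  height(9) = 1 + max(-1, 2) = 3
  height(45) = 1 + max(-1, -1) = 0
  height(43) = 1 + max(-1, 0) = 1
  height(32) = 1 + max(3, 1) = 4
  height(4) = 1 + max(-1, 4) = 5
Height = 5


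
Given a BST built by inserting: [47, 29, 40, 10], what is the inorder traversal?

Tree insertion order: [47, 29, 40, 10]
Tree (level-order array): [47, 29, None, 10, 40]
Inorder traversal: [10, 29, 40, 47]


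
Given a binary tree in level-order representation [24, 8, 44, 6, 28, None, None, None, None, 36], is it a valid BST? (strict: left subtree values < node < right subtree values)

Level-order array: [24, 8, 44, 6, 28, None, None, None, None, 36]
Validate using subtree bounds (lo, hi): at each node, require lo < value < hi,
then recurse left with hi=value and right with lo=value.
Preorder trace (stopping at first violation):
  at node 24 with bounds (-inf, +inf): OK
  at node 8 with bounds (-inf, 24): OK
  at node 6 with bounds (-inf, 8): OK
  at node 28 with bounds (8, 24): VIOLATION
Node 28 violates its bound: not (8 < 28 < 24).
Result: Not a valid BST


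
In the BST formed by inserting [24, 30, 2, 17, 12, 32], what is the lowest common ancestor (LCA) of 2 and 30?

Tree insertion order: [24, 30, 2, 17, 12, 32]
Tree (level-order array): [24, 2, 30, None, 17, None, 32, 12]
In a BST, the LCA of p=2, q=30 is the first node v on the
root-to-leaf path with p <= v <= q (go left if both < v, right if both > v).
Walk from root:
  at 24: 2 <= 24 <= 30, this is the LCA
LCA = 24


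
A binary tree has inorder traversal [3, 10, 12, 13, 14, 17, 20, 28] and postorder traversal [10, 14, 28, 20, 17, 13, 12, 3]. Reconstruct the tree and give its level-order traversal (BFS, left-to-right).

Inorder:   [3, 10, 12, 13, 14, 17, 20, 28]
Postorder: [10, 14, 28, 20, 17, 13, 12, 3]
Algorithm: postorder visits root last, so walk postorder right-to-left;
each value is the root of the current inorder slice — split it at that
value, recurse on the right subtree first, then the left.
Recursive splits:
  root=3; inorder splits into left=[], right=[10, 12, 13, 14, 17, 20, 28]
  root=12; inorder splits into left=[10], right=[13, 14, 17, 20, 28]
  root=13; inorder splits into left=[], right=[14, 17, 20, 28]
  root=17; inorder splits into left=[14], right=[20, 28]
  root=20; inorder splits into left=[], right=[28]
  root=28; inorder splits into left=[], right=[]
  root=14; inorder splits into left=[], right=[]
  root=10; inorder splits into left=[], right=[]
Reconstructed level-order: [3, 12, 10, 13, 17, 14, 20, 28]


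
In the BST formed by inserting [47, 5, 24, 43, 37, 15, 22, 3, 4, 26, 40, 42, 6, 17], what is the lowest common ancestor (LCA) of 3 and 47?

Tree insertion order: [47, 5, 24, 43, 37, 15, 22, 3, 4, 26, 40, 42, 6, 17]
Tree (level-order array): [47, 5, None, 3, 24, None, 4, 15, 43, None, None, 6, 22, 37, None, None, None, 17, None, 26, 40, None, None, None, None, None, 42]
In a BST, the LCA of p=3, q=47 is the first node v on the
root-to-leaf path with p <= v <= q (go left if both < v, right if both > v).
Walk from root:
  at 47: 3 <= 47 <= 47, this is the LCA
LCA = 47


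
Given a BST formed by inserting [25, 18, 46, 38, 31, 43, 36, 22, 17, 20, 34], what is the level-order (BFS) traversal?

Tree insertion order: [25, 18, 46, 38, 31, 43, 36, 22, 17, 20, 34]
Tree (level-order array): [25, 18, 46, 17, 22, 38, None, None, None, 20, None, 31, 43, None, None, None, 36, None, None, 34]
BFS from the root, enqueuing left then right child of each popped node:
  queue [25] -> pop 25, enqueue [18, 46], visited so far: [25]
  queue [18, 46] -> pop 18, enqueue [17, 22], visited so far: [25, 18]
  queue [46, 17, 22] -> pop 46, enqueue [38], visited so far: [25, 18, 46]
  queue [17, 22, 38] -> pop 17, enqueue [none], visited so far: [25, 18, 46, 17]
  queue [22, 38] -> pop 22, enqueue [20], visited so far: [25, 18, 46, 17, 22]
  queue [38, 20] -> pop 38, enqueue [31, 43], visited so far: [25, 18, 46, 17, 22, 38]
  queue [20, 31, 43] -> pop 20, enqueue [none], visited so far: [25, 18, 46, 17, 22, 38, 20]
  queue [31, 43] -> pop 31, enqueue [36], visited so far: [25, 18, 46, 17, 22, 38, 20, 31]
  queue [43, 36] -> pop 43, enqueue [none], visited so far: [25, 18, 46, 17, 22, 38, 20, 31, 43]
  queue [36] -> pop 36, enqueue [34], visited so far: [25, 18, 46, 17, 22, 38, 20, 31, 43, 36]
  queue [34] -> pop 34, enqueue [none], visited so far: [25, 18, 46, 17, 22, 38, 20, 31, 43, 36, 34]
Result: [25, 18, 46, 17, 22, 38, 20, 31, 43, 36, 34]


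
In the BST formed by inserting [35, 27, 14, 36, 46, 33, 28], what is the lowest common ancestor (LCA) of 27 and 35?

Tree insertion order: [35, 27, 14, 36, 46, 33, 28]
Tree (level-order array): [35, 27, 36, 14, 33, None, 46, None, None, 28]
In a BST, the LCA of p=27, q=35 is the first node v on the
root-to-leaf path with p <= v <= q (go left if both < v, right if both > v).
Walk from root:
  at 35: 27 <= 35 <= 35, this is the LCA
LCA = 35


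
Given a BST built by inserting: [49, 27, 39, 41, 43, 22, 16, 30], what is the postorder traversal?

Tree insertion order: [49, 27, 39, 41, 43, 22, 16, 30]
Tree (level-order array): [49, 27, None, 22, 39, 16, None, 30, 41, None, None, None, None, None, 43]
Postorder traversal: [16, 22, 30, 43, 41, 39, 27, 49]


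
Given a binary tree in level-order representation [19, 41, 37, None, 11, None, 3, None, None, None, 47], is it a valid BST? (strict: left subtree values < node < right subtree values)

Level-order array: [19, 41, 37, None, 11, None, 3, None, None, None, 47]
Validate using subtree bounds (lo, hi): at each node, require lo < value < hi,
then recurse left with hi=value and right with lo=value.
Preorder trace (stopping at first violation):
  at node 19 with bounds (-inf, +inf): OK
  at node 41 with bounds (-inf, 19): VIOLATION
Node 41 violates its bound: not (-inf < 41 < 19).
Result: Not a valid BST


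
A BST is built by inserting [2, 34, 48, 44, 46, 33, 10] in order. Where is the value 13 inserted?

Starting tree (level order): [2, None, 34, 33, 48, 10, None, 44, None, None, None, None, 46]
Insertion path: 2 -> 34 -> 33 -> 10
Result: insert 13 as right child of 10
Final tree (level order): [2, None, 34, 33, 48, 10, None, 44, None, None, 13, None, 46]


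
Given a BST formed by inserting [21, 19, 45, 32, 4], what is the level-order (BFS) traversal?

Tree insertion order: [21, 19, 45, 32, 4]
Tree (level-order array): [21, 19, 45, 4, None, 32]
BFS from the root, enqueuing left then right child of each popped node:
  queue [21] -> pop 21, enqueue [19, 45], visited so far: [21]
  queue [19, 45] -> pop 19, enqueue [4], visited so far: [21, 19]
  queue [45, 4] -> pop 45, enqueue [32], visited so far: [21, 19, 45]
  queue [4, 32] -> pop 4, enqueue [none], visited so far: [21, 19, 45, 4]
  queue [32] -> pop 32, enqueue [none], visited so far: [21, 19, 45, 4, 32]
Result: [21, 19, 45, 4, 32]


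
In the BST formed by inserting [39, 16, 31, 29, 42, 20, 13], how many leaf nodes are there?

Tree built from: [39, 16, 31, 29, 42, 20, 13]
Tree (level-order array): [39, 16, 42, 13, 31, None, None, None, None, 29, None, 20]
Rule: A leaf has 0 children.
Per-node child counts:
  node 39: 2 child(ren)
  node 16: 2 child(ren)
  node 13: 0 child(ren)
  node 31: 1 child(ren)
  node 29: 1 child(ren)
  node 20: 0 child(ren)
  node 42: 0 child(ren)
Matching nodes: [13, 20, 42]
Count of leaf nodes: 3


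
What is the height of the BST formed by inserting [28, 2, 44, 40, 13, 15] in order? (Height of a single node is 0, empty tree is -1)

Insertion order: [28, 2, 44, 40, 13, 15]
Tree (level-order array): [28, 2, 44, None, 13, 40, None, None, 15]
Compute height bottom-up (empty subtree = -1):
  height(15) = 1 + max(-1, -1) = 0
  height(13) = 1 + max(-1, 0) = 1
  height(2) = 1 + max(-1, 1) = 2
  height(40) = 1 + max(-1, -1) = 0
  height(44) = 1 + max(0, -1) = 1
  height(28) = 1 + max(2, 1) = 3
Height = 3


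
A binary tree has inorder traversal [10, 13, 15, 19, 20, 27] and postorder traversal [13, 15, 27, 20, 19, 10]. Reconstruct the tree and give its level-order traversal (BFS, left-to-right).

Inorder:   [10, 13, 15, 19, 20, 27]
Postorder: [13, 15, 27, 20, 19, 10]
Algorithm: postorder visits root last, so walk postorder right-to-left;
each value is the root of the current inorder slice — split it at that
value, recurse on the right subtree first, then the left.
Recursive splits:
  root=10; inorder splits into left=[], right=[13, 15, 19, 20, 27]
  root=19; inorder splits into left=[13, 15], right=[20, 27]
  root=20; inorder splits into left=[], right=[27]
  root=27; inorder splits into left=[], right=[]
  root=15; inorder splits into left=[13], right=[]
  root=13; inorder splits into left=[], right=[]
Reconstructed level-order: [10, 19, 15, 20, 13, 27]


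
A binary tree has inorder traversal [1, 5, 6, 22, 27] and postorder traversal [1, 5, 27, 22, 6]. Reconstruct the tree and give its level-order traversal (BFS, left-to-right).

Inorder:   [1, 5, 6, 22, 27]
Postorder: [1, 5, 27, 22, 6]
Algorithm: postorder visits root last, so walk postorder right-to-left;
each value is the root of the current inorder slice — split it at that
value, recurse on the right subtree first, then the left.
Recursive splits:
  root=6; inorder splits into left=[1, 5], right=[22, 27]
  root=22; inorder splits into left=[], right=[27]
  root=27; inorder splits into left=[], right=[]
  root=5; inorder splits into left=[1], right=[]
  root=1; inorder splits into left=[], right=[]
Reconstructed level-order: [6, 5, 22, 1, 27]


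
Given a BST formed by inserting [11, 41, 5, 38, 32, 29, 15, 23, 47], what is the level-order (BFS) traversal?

Tree insertion order: [11, 41, 5, 38, 32, 29, 15, 23, 47]
Tree (level-order array): [11, 5, 41, None, None, 38, 47, 32, None, None, None, 29, None, 15, None, None, 23]
BFS from the root, enqueuing left then right child of each popped node:
  queue [11] -> pop 11, enqueue [5, 41], visited so far: [11]
  queue [5, 41] -> pop 5, enqueue [none], visited so far: [11, 5]
  queue [41] -> pop 41, enqueue [38, 47], visited so far: [11, 5, 41]
  queue [38, 47] -> pop 38, enqueue [32], visited so far: [11, 5, 41, 38]
  queue [47, 32] -> pop 47, enqueue [none], visited so far: [11, 5, 41, 38, 47]
  queue [32] -> pop 32, enqueue [29], visited so far: [11, 5, 41, 38, 47, 32]
  queue [29] -> pop 29, enqueue [15], visited so far: [11, 5, 41, 38, 47, 32, 29]
  queue [15] -> pop 15, enqueue [23], visited so far: [11, 5, 41, 38, 47, 32, 29, 15]
  queue [23] -> pop 23, enqueue [none], visited so far: [11, 5, 41, 38, 47, 32, 29, 15, 23]
Result: [11, 5, 41, 38, 47, 32, 29, 15, 23]


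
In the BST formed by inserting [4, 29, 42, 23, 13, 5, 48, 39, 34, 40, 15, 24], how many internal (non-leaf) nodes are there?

Tree built from: [4, 29, 42, 23, 13, 5, 48, 39, 34, 40, 15, 24]
Tree (level-order array): [4, None, 29, 23, 42, 13, 24, 39, 48, 5, 15, None, None, 34, 40]
Rule: An internal node has at least one child.
Per-node child counts:
  node 4: 1 child(ren)
  node 29: 2 child(ren)
  node 23: 2 child(ren)
  node 13: 2 child(ren)
  node 5: 0 child(ren)
  node 15: 0 child(ren)
  node 24: 0 child(ren)
  node 42: 2 child(ren)
  node 39: 2 child(ren)
  node 34: 0 child(ren)
  node 40: 0 child(ren)
  node 48: 0 child(ren)
Matching nodes: [4, 29, 23, 13, 42, 39]
Count of internal (non-leaf) nodes: 6
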